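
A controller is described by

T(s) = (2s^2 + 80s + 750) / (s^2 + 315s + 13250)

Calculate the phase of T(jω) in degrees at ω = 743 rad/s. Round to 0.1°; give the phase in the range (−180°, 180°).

Substitute s = j743:
Numerator: 2(j743)^2 + 80(j743) + 750 = -1103348 + j59440
Denominator: (j743)^2 + 315(j743) + 13250 = -538799 + j234045
|N| = √(1103348² + 59440²) ≈ 1.1049e+06, ∠N ≈ 176.92°
|D| = √(538799² + 234045²) ≈ 5.8744e+05, ∠D ≈ 156.52°
∠T = 176.92° − 156.52° = 20.40°

20.4°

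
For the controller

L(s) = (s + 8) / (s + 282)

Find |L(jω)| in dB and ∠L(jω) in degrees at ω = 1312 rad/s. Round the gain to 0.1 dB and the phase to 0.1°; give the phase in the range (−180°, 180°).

Substitute s = j1312:
Numerator: (j1312) + 8 = 8 + j1312
Denominator: (j1312) + 282 = 282 + j1312
|N| = √(8² + 1312²) ≈ 1312, ∠N ≈ 89.65°
|D| = √(282² + 1312²) ≈ 1342, ∠D ≈ 77.87°
|L| = 1312 / 1342 ≈ 0.97765
Gain = 20 log₁₀(0.97765) ≈ -0.20 dB
∠L = 89.65° − 77.87° = 11.78°

-0.2 dB, 11.8°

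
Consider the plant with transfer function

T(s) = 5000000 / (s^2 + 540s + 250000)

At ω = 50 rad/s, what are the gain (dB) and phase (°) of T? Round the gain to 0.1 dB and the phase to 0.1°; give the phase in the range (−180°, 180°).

At s = jω = j50:
quadratic: (j50)² + 540·j50 + 250000 = 247500 + j27000 → |·| ≈ 2.4897e+05, ∠ ≈ 6.23°
|T| = 5000000 / 2.4897e+05 ≈ 20.083
Gain = 20 log₁₀(20.083) ≈ 26.06 dB
∠T = 0.00° − 6.23° = -6.23°

26.1 dB, -6.2°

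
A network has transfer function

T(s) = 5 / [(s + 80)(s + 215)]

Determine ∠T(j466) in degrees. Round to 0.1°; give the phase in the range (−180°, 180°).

-145.5°

At s = jω = j466:
pole (s+80): 80 + j466 → |·| = √(80²+466²) = √223556 ≈ 472.82, ∠ = arctan(466/80) ≈ 80.26°
pole (s+215): 215 + j466 → |·| = √(215²+466²) = √263381 ≈ 513.21, ∠ = arctan(466/215) ≈ 65.23°
∠T = 0.00° − 145.49° = -145.49°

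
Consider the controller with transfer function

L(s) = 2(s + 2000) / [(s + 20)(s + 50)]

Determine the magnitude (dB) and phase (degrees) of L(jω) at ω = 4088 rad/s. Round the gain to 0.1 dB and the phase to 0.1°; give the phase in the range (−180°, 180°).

-65.3 dB, -115.1°

At s = jω = j4088:
zero (s+2000): 2000 + j4088 → |·| = √(2000²+4088²) = √20711744 ≈ 4551, ∠ = arctan(4088/2000) ≈ 63.93°
pole (s+20): 20 + j4088 → |·| = √(20²+4088²) = √16712144 ≈ 4088, ∠ = arctan(4088/20) ≈ 89.72°
pole (s+50): 50 + j4088 → |·| = √(50²+4088²) = √16714244 ≈ 4088.3, ∠ = arctan(4088/50) ≈ 89.30°
|L| = 2 · 4551 / 1.6713e+07 ≈ 0.00054461
Gain = 20 log₁₀(0.00054461) ≈ -65.28 dB
∠L = 63.93° − 179.02° = -115.09°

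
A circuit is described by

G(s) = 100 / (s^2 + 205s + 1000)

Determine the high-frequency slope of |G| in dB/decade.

Each pole contributes −20 dB/decade at high frequency; each zero contributes +20 dB/decade.
Net: 0 zero(s) − 2 pole(s) → -40 dB/decade.

-40 dB/decade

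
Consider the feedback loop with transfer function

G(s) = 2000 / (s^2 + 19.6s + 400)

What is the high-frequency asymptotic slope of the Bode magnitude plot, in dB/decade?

-40 dB/decade

Each pole contributes −20 dB/decade at high frequency; each zero contributes +20 dB/decade.
Net: 0 zero(s) − 2 pole(s) → -40 dB/decade.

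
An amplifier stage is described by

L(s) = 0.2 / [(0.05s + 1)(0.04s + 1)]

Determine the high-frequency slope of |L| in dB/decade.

-40 dB/decade

Each pole contributes −20 dB/decade at high frequency; each zero contributes +20 dB/decade.
Net: 0 zero(s) − 2 pole(s) → -40 dB/decade.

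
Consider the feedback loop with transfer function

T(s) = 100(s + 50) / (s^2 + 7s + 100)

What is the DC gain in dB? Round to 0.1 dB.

34.0 dB

T(0) = 100·50 / 100 = 50
20 log₁₀(50) ≈ 33.98 dB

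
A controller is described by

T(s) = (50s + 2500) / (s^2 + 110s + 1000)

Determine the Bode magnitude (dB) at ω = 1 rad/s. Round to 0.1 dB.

Substitute s = j1:
Numerator: 50(j1) + 2500 = 2500 + j50
Denominator: (j1)^2 + 110(j1) + 1000 = 999 + j110
|N| = √(2500² + 50²) ≈ 2500.5, ∠N ≈ 1.15°
|D| = √(999² + 110²) ≈ 1005, ∠D ≈ 6.28°
|T| = 2500.5 / 1005 ≈ 2.4881
Gain = 20 log₁₀(2.4881) ≈ 7.92 dB

7.9 dB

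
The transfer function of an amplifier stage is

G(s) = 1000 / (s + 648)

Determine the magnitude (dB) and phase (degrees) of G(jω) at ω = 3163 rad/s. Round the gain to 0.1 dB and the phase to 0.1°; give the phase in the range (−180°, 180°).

-10.2 dB, -78.4°

At s = jω = j3163:
pole (s+648): 648 + j3163 → |·| = √(648²+3163²) = √10424473 ≈ 3228.7, ∠ = arctan(3163/648) ≈ 78.42°
|G| = 1000 / 3228.7 ≈ 0.30972
Gain = 20 log₁₀(0.30972) ≈ -10.18 dB
∠G = 0.00° − 78.42° = -78.42°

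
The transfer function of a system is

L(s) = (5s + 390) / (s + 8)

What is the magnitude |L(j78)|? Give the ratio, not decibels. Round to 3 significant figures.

7.03

Substitute s = j78:
Numerator: 5(j78) + 390 = 390 + j390
Denominator: (j78) + 8 = 8 + j78
|N| = √(390² + 390²) ≈ 551.54, ∠N ≈ 45.00°
|D| = √(8² + 78²) ≈ 78.409, ∠D ≈ 84.14°
|L| = 551.54 / 78.409 ≈ 7.0341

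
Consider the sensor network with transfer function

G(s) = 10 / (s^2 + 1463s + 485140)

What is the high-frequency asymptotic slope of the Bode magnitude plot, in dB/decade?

-40 dB/decade

Each pole contributes −20 dB/decade at high frequency; each zero contributes +20 dB/decade.
Net: 0 zero(s) − 2 pole(s) → -40 dB/decade.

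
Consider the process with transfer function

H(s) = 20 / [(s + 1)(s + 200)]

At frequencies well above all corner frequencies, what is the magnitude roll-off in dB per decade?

Each pole contributes −20 dB/decade at high frequency; each zero contributes +20 dB/decade.
Net: 0 zero(s) − 2 pole(s) → -40 dB/decade.

-40 dB/decade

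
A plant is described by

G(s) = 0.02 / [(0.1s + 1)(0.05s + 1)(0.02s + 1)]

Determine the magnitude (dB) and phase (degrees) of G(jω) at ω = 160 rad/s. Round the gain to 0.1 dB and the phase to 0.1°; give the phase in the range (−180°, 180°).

-86.7 dB, 118.1°

At ω = 160 rad/s:
pole (1 + j160·0.1) = 1 + j16 → |·| ≈ 16.031, ∠ ≈ 86.42°
pole (1 + j160·0.05) = 1 + j8 → |·| ≈ 8.0623, ∠ ≈ 82.87°
pole (1 + j160·0.02) = 1 + j3.2 → |·| ≈ 3.3526, ∠ ≈ 72.65°
|G| = 0.02 · 1 / (16.031 · 8.0623 · 3.3526) ≈ 4.6156e-05
Gain = 20 log₁₀(4.6156e-05) ≈ -86.72 dB
∠G = (0°) − (86.42° + 82.87° + 72.65°) = -241.94° ≡ 118.06° (principal value)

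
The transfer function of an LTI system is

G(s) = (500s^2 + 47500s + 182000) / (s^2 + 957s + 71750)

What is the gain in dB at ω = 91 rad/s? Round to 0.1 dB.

34.7 dB

Substitute s = j91:
Numerator: 500(j91)^2 + 47500(j91) + 182000 = -3958500 + j4322500
Denominator: (j91)^2 + 957(j91) + 71750 = 63469 + j87087
|N| = √(3958500² + 4322500²) ≈ 5.8612e+06, ∠N ≈ 132.48°
|D| = √(63469² + 87087²) ≈ 1.0776e+05, ∠D ≈ 53.92°
|G| = 5.8612e+06 / 1.0776e+05 ≈ 54.391
Gain = 20 log₁₀(54.391) ≈ 34.71 dB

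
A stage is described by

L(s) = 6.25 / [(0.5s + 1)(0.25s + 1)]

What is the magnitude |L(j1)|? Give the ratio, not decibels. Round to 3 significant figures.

At ω = 1 rad/s:
pole (1 + j1·0.5) = 1 + j0.5 → |·| ≈ 1.118, ∠ ≈ 26.57°
pole (1 + j1·0.25) = 1 + j0.25 → |·| ≈ 1.0308, ∠ ≈ 14.04°
|L| = 6.25 · 1 / (1.118 · 1.0308) ≈ 5.4233

5.42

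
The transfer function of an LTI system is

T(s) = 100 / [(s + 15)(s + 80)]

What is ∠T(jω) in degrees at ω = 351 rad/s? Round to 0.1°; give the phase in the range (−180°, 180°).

-164.7°

At s = jω = j351:
pole (s+15): 15 + j351 → |·| = √(15²+351²) = √123426 ≈ 351.32, ∠ = arctan(351/15) ≈ 87.55°
pole (s+80): 80 + j351 → |·| = √(80²+351²) = √129601 ≈ 360, ∠ = arctan(351/80) ≈ 77.16°
∠T = 0.00° − 164.71° = -164.71°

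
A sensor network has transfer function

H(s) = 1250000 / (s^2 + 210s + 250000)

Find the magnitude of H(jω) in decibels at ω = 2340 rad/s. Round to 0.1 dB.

At s = jω = j2340:
quadratic: (j2340)² + 210·j2340 + 250000 = -5225600 + j491400 → |·| ≈ 5.2487e+06, ∠ ≈ 174.63°
|H| = 1250000 / 5.2487e+06 ≈ 0.23815
Gain = 20 log₁₀(0.23815) ≈ -12.46 dB

-12.5 dB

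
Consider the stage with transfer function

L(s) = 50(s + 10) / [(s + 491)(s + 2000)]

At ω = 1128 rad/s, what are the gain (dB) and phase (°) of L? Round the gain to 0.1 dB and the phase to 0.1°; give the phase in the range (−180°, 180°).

At s = jω = j1128:
zero (s+10): 10 + j1128 → |·| = √(10²+1128²) = √1272484 ≈ 1128, ∠ = arctan(1128/10) ≈ 89.49°
pole (s+491): 491 + j1128 → |·| = √(491²+1128²) = √1513465 ≈ 1230.2, ∠ = arctan(1128/491) ≈ 66.48°
pole (s+2000): 2000 + j1128 → |·| = √(2000²+1128²) = √5272384 ≈ 2296.2, ∠ = arctan(1128/2000) ≈ 29.42°
|L| = 50 · 1128 / 2.8248e+06 ≈ 0.019966
Gain = 20 log₁₀(0.019966) ≈ -33.99 dB
∠L = 89.49° − 95.90° = -6.41°

-34.0 dB, -6.4°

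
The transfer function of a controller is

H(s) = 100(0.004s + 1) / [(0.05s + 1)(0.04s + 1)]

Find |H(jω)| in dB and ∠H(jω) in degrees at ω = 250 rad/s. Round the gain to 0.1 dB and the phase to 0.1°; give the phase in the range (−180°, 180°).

1.0 dB, -124.7°

At ω = 250 rad/s:
zero (1 + j250·0.004) = 1 + j1 → |·| ≈ 1.4142, ∠ ≈ 45.00°
pole (1 + j250·0.05) = 1 + j12.5 → |·| ≈ 12.54, ∠ ≈ 85.43°
pole (1 + j250·0.04) = 1 + j10 → |·| ≈ 10.05, ∠ ≈ 84.29°
|H| = 100 · 1.4142 / (12.54 · 10.05) ≈ 1.1221
Gain = 20 log₁₀(1.1221) ≈ 1.00 dB
∠H = (45.00°) − (85.43° + 84.29°) = -124.72°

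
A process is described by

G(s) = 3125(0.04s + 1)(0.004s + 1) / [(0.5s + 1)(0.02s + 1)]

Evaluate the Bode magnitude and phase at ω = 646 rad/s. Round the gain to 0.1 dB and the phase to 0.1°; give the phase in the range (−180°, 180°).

34.6 dB, -18.8°

At ω = 646 rad/s:
zero (1 + j646·0.04) = 1 + j25.84 → |·| ≈ 25.859, ∠ ≈ 87.78°
zero (1 + j646·0.004) = 1 + j2.584 → |·| ≈ 2.7708, ∠ ≈ 68.84°
pole (1 + j646·0.5) = 1 + j323 → |·| ≈ 323, ∠ ≈ 89.82°
pole (1 + j646·0.02) = 1 + j12.92 → |·| ≈ 12.959, ∠ ≈ 85.57°
|G| = 3125 · 25.859 · 2.7708 / (323 · 12.959) ≈ 53.493
Gain = 20 log₁₀(53.493) ≈ 34.57 dB
∠G = (87.78° + 68.84°) − (89.82° + 85.57°) = -18.77°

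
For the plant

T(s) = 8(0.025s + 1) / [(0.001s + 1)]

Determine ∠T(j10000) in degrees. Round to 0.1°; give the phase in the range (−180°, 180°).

At ω = 10000 rad/s:
zero (1 + j10000·0.025) = 1 + j250 → |·| ≈ 250, ∠ ≈ 89.77°
pole (1 + j10000·0.001) = 1 + j10 → |·| ≈ 10.05, ∠ ≈ 84.29°
∠T = (89.77°) − (84.29°) = 5.48°

5.5°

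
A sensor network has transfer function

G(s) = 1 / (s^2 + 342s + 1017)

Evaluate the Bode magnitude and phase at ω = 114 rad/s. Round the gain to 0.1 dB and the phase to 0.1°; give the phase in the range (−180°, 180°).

Substitute s = j114:
Numerator: 1 = 1 + j0
Denominator: (j114)^2 + 342(j114) + 1017 = -11979 + j38988
|N| = √(1² + 0²) ≈ 1, ∠N ≈ 0.00°
|D| = √(11979² + 38988²) ≈ 40787, ∠D ≈ 107.08°
|G| = 1 / 40787 ≈ 2.4518e-05
Gain = 20 log₁₀(2.4518e-05) ≈ -92.21 dB
∠G = 0.00° − 107.08° = -107.08°

-92.2 dB, -107.1°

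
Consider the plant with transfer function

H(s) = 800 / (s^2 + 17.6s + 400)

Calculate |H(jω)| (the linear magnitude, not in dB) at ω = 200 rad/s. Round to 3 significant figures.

At s = jω = j200:
quadratic: (j200)² + 17.6·j200 + 400 = -39600 + j3520 → |·| ≈ 39756, ∠ ≈ 174.92°
|H| = 800 / 39756 ≈ 0.020123

0.0201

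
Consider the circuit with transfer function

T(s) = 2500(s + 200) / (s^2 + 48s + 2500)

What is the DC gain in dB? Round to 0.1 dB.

46.0 dB

T(0) = 2500·200 / 2500 = 200
20 log₁₀(200) ≈ 46.02 dB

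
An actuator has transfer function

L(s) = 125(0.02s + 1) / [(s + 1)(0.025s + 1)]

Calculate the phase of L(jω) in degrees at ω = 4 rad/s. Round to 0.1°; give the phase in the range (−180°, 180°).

-77.1°

At ω = 4 rad/s:
zero (1 + j4·0.02) = 1 + j0.08 → |·| ≈ 1.0032, ∠ ≈ 4.57°
pole (1 + j4·1) = 1 + j4 → |·| ≈ 4.1231, ∠ ≈ 75.96°
pole (1 + j4·0.025) = 1 + j0.1 → |·| ≈ 1.005, ∠ ≈ 5.71°
∠L = (4.57°) − (75.96° + 5.71°) = -77.10°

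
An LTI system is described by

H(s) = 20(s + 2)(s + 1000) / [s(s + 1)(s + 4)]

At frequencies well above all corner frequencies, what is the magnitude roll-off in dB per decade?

-20 dB/decade

Each pole contributes −20 dB/decade at high frequency; each zero contributes +20 dB/decade.
Net: 2 zero(s) − 3 pole(s) → -20 dB/decade.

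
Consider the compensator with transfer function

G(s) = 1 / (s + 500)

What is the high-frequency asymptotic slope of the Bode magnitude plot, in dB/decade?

-20 dB/decade

Each pole contributes −20 dB/decade at high frequency; each zero contributes +20 dB/decade.
Net: 0 zero(s) − 1 pole(s) → -20 dB/decade.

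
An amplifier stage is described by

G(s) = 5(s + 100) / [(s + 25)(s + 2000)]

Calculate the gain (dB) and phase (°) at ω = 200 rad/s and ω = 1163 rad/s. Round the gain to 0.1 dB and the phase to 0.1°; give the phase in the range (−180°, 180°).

ω = 200: -51.2 dB, -25.2°; ω = 1163: -53.3 dB, -33.9°

At s = jω = j200:
zero (s+100): 100 + j200 → |·| = √(100²+200²) = √50000 ≈ 223.61, ∠ = arctan(200/100) ≈ 63.43°
pole (s+25): 25 + j200 → |·| = √(25²+200²) = √40625 ≈ 201.56, ∠ = arctan(200/25) ≈ 82.87°
pole (s+2000): 2000 + j200 → |·| = √(2000²+200²) = √4040000 ≈ 2010, ∠ = arctan(200/2000) ≈ 5.71°
|G| = 5 · 223.61 / 4.0514e+05 ≈ 0.0027597
Gain = 20 log₁₀(0.0027597) ≈ -51.18 dB
∠G = 63.43° − 88.58° = -25.15°

At s = jω = j1163:
zero (s+100): 100 + j1163 → |·| = √(100²+1163²) = √1362569 ≈ 1167.3, ∠ = arctan(1163/100) ≈ 85.09°
pole (s+25): 25 + j1163 → |·| = √(25²+1163²) = √1353194 ≈ 1163.3, ∠ = arctan(1163/25) ≈ 88.77°
pole (s+2000): 2000 + j1163 → |·| = √(2000²+1163²) = √5352569 ≈ 2313.6, ∠ = arctan(1163/2000) ≈ 30.18°
|G| = 5 · 1167.3 / 2.6914e+06 ≈ 0.0021686
Gain = 20 log₁₀(0.0021686) ≈ -53.28 dB
∠G = 85.09° − 118.95° = -33.86°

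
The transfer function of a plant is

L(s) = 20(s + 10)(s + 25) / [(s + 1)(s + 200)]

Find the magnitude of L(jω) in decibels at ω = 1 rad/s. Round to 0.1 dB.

At s = jω = j1:
zero (s+10): 10 + j1 → |·| = √(10²+1²) = √101 ≈ 10.05, ∠ = arctan(1/10) ≈ 5.71°
zero (s+25): 25 + j1 → |·| = √(25²+1²) = √626 ≈ 25.02, ∠ = arctan(1/25) ≈ 2.29°
pole (s+1): 1 + j1 → |·| = √(1²+1²) = √2 ≈ 1.4142, ∠ = arctan(1/1) ≈ 45.00°
pole (s+200): 200 + j1 → |·| = √(200²+1²) = √40001 ≈ 200, ∠ = arctan(1/200) ≈ 0.29°
|L| = 20 · 251.45 / 282.84 ≈ 17.78
Gain = 20 log₁₀(17.78) ≈ 25.00 dB

25.0 dB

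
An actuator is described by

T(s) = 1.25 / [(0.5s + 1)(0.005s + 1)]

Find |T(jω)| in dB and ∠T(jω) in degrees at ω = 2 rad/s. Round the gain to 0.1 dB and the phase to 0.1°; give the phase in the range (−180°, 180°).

At ω = 2 rad/s:
pole (1 + j2·0.5) = 1 + j1 → |·| ≈ 1.4142, ∠ ≈ 45.00°
pole (1 + j2·0.005) = 1 + j0.01 → |·| ≈ 1, ∠ ≈ 0.57°
|T| = 1.25 · 1 / (1.4142 · 1) ≈ 0.88389
Gain = 20 log₁₀(0.88389) ≈ -1.07 dB
∠T = (0°) − (45.00° + 0.57°) = -45.57°

-1.1 dB, -45.6°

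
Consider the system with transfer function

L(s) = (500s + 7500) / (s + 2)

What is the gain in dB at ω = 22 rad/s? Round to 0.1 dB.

Substitute s = j22:
Numerator: 500(j22) + 7500 = 7500 + j11000
Denominator: (j22) + 2 = 2 + j22
|N| = √(7500² + 11000²) ≈ 13314, ∠N ≈ 55.71°
|D| = √(2² + 22²) ≈ 22.091, ∠D ≈ 84.81°
|L| = 13314 / 22.091 ≈ 602.69
Gain = 20 log₁₀(602.69) ≈ 55.60 dB

55.6 dB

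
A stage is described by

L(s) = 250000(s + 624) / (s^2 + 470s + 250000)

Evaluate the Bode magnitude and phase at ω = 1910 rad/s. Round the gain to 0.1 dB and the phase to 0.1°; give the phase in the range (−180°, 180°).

At s = jω = j1910:
zero (s+624): 624 + j1910 → |·| = √(624²+1910²) = √4037476 ≈ 2009.3, ∠ = arctan(1910/624) ≈ 71.91°
quadratic: (j1910)² + 470·j1910 + 250000 = -3398100 + j897700 → |·| ≈ 3.5147e+06, ∠ ≈ 165.20°
|L| = 250000 · 2009.3 / 3.5147e+06 ≈ 142.92
Gain = 20 log₁₀(142.92) ≈ 43.10 dB
∠L = 71.91° − 165.20° = -93.29°

43.1 dB, -93.3°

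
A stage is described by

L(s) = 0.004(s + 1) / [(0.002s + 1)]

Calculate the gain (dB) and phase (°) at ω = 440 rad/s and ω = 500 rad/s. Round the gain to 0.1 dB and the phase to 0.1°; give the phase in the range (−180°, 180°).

ω = 440: 2.4 dB, 48.5°; ω = 500: 3.0 dB, 44.9°

At ω = 440 rad/s:
zero (1 + j440·1) = 1 + j440 → |·| ≈ 440, ∠ ≈ 89.87°
pole (1 + j440·0.002) = 1 + j0.88 → |·| ≈ 1.3321, ∠ ≈ 41.35°
|L| = 0.004 · 440 / (1.3321) ≈ 1.3212
Gain = 20 log₁₀(1.3212) ≈ 2.42 dB
∠L = (89.87°) − (41.35°) = 48.52°

At ω = 500 rad/s:
zero (1 + j500·1) = 1 + j500 → |·| ≈ 500, ∠ ≈ 89.89°
pole (1 + j500·0.002) = 1 + j1 → |·| ≈ 1.4142, ∠ ≈ 45.00°
|L| = 0.004 · 500 / (1.4142) ≈ 1.4142
Gain = 20 log₁₀(1.4142) ≈ 3.01 dB
∠L = (89.89°) − (45.00°) = 44.89°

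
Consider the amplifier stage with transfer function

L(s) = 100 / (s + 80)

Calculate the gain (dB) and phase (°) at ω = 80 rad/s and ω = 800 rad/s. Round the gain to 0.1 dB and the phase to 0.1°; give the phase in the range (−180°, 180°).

ω = 80: -1.1 dB, -45.0°; ω = 800: -18.1 dB, -84.3°

Substitute s = j80:
Numerator: 100 = 100 + j0
Denominator: (j80) + 80 = 80 + j80
|N| = √(100² + 0²) ≈ 100, ∠N ≈ 0.00°
|D| = √(80² + 80²) ≈ 113.14, ∠D ≈ 45.00°
|L| = 100 / 113.14 ≈ 0.88386
Gain = 20 log₁₀(0.88386) ≈ -1.07 dB
∠L = 0.00° − 45.00° = -45.00°

Substitute s = j800:
Numerator: 100 = 100 + j0
Denominator: (j800) + 80 = 80 + j800
|N| = √(100² + 0²) ≈ 100, ∠N ≈ 0.00°
|D| = √(80² + 800²) ≈ 803.99, ∠D ≈ 84.29°
|L| = 100 / 803.99 ≈ 0.12438
Gain = 20 log₁₀(0.12438) ≈ -18.10 dB
∠L = 0.00° − 84.29° = -84.29°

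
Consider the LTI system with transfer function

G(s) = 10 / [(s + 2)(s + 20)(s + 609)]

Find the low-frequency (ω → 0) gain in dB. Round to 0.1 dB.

G(0) = 10 / (2·20·609) ≈ 0.00041051
20 log₁₀(0.00041051) ≈ -67.73 dB

-67.7 dB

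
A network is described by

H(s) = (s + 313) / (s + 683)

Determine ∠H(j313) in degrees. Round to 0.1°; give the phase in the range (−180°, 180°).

Substitute s = j313:
Numerator: (j313) + 313 = 313 + j313
Denominator: (j313) + 683 = 683 + j313
|N| = √(313² + 313²) ≈ 442.65, ∠N ≈ 45.00°
|D| = √(683² + 313²) ≈ 751.3, ∠D ≈ 24.62°
∠H = 45.00° − 24.62° = 20.38°

20.4°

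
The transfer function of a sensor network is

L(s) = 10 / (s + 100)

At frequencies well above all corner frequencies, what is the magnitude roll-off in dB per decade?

Each pole contributes −20 dB/decade at high frequency; each zero contributes +20 dB/decade.
Net: 0 zero(s) − 1 pole(s) → -20 dB/decade.

-20 dB/decade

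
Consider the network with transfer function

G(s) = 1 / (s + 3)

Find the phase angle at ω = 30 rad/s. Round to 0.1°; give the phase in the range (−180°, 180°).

At s = jω = j30:
pole (s+3): 3 + j30 → |·| = √(3²+30²) = √909 ≈ 30.15, ∠ = arctan(30/3) ≈ 84.29°
∠G = 0.00° − 84.29° = -84.29°

-84.3°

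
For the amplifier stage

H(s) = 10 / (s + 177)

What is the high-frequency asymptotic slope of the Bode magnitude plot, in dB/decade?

-20 dB/decade

Each pole contributes −20 dB/decade at high frequency; each zero contributes +20 dB/decade.
Net: 0 zero(s) − 1 pole(s) → -20 dB/decade.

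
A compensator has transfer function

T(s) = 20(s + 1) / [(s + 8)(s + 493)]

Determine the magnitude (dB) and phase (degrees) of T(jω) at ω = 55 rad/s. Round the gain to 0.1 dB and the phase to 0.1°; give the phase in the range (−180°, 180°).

-28.0 dB, 0.9°

At s = jω = j55:
zero (s+1): 1 + j55 → |·| = √(1²+55²) = √3026 ≈ 55.009, ∠ = arctan(55/1) ≈ 88.96°
pole (s+8): 8 + j55 → |·| = √(8²+55²) = √3089 ≈ 55.579, ∠ = arctan(55/8) ≈ 81.72°
pole (s+493): 493 + j55 → |·| = √(493²+55²) = √246074 ≈ 496.06, ∠ = arctan(55/493) ≈ 6.37°
|T| = 20 · 55.009 / 27571 ≈ 0.039904
Gain = 20 log₁₀(0.039904) ≈ -27.98 dB
∠T = 88.96° − 88.09° = 0.87°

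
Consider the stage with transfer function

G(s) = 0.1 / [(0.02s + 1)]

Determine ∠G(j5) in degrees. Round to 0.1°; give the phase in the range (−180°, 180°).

At ω = 5 rad/s:
pole (1 + j5·0.02) = 1 + j0.1 → |·| ≈ 1.005, ∠ ≈ 5.71°
∠G = (0°) − (5.71°) = -5.71°

-5.7°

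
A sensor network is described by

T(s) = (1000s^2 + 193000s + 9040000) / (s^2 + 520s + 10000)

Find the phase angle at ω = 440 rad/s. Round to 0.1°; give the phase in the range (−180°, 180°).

26.5°

Substitute s = j440:
Numerator: 1000(j440)^2 + 193000(j440) + 9040000 = -184560000 + j84920000
Denominator: (j440)^2 + 520(j440) + 10000 = -183600 + j228800
|N| = √(184560000² + 84920000²) ≈ 2.0316e+08, ∠N ≈ 155.29°
|D| = √(183600² + 228800²) ≈ 2.9336e+05, ∠D ≈ 128.75°
∠T = 155.29° − 128.75° = 26.54°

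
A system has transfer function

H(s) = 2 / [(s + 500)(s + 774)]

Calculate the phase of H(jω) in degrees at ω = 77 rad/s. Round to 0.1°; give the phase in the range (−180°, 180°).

At s = jω = j77:
pole (s+500): 500 + j77 → |·| = √(500²+77²) = √255929 ≈ 505.89, ∠ = arctan(77/500) ≈ 8.75°
pole (s+774): 774 + j77 → |·| = √(774²+77²) = √605005 ≈ 777.82, ∠ = arctan(77/774) ≈ 5.68°
∠H = 0.00° − 14.43° = -14.43°

-14.4°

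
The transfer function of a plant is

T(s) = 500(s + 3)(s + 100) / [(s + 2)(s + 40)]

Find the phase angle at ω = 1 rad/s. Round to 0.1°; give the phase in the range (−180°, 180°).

-9.0°

At s = jω = j1:
zero (s+3): 3 + j1 → |·| = √(3²+1²) = √10 ≈ 3.1623, ∠ = arctan(1/3) ≈ 18.43°
zero (s+100): 100 + j1 → |·| = √(100²+1²) = √10001 ≈ 100, ∠ = arctan(1/100) ≈ 0.57°
pole (s+2): 2 + j1 → |·| = √(2²+1²) = √5 ≈ 2.2361, ∠ = arctan(1/2) ≈ 26.57°
pole (s+40): 40 + j1 → |·| = √(40²+1²) = √1601 ≈ 40.012, ∠ = arctan(1/40) ≈ 1.43°
∠T = 19.00° − 28.00° = -9.00°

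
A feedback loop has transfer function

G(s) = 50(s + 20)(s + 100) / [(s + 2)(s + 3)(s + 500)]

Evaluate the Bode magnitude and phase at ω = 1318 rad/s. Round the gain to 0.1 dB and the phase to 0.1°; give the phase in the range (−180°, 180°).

-29.0 dB, -74.2°

At s = jω = j1318:
zero (s+20): 20 + j1318 → |·| = √(20²+1318²) = √1737524 ≈ 1318.2, ∠ = arctan(1318/20) ≈ 89.13°
zero (s+100): 100 + j1318 → |·| = √(100²+1318²) = √1747124 ≈ 1321.8, ∠ = arctan(1318/100) ≈ 85.66°
pole (s+2): 2 + j1318 → |·| = √(2²+1318²) = √1737128 ≈ 1318, ∠ = arctan(1318/2) ≈ 89.91°
pole (s+3): 3 + j1318 → |·| = √(3²+1318²) = √1737133 ≈ 1318, ∠ = arctan(1318/3) ≈ 89.87°
pole (s+500): 500 + j1318 → |·| = √(500²+1318²) = √1987124 ≈ 1409.7, ∠ = arctan(1318/500) ≈ 69.23°
|G| = 50 · 1.7424e+06 / 2.4488e+09 ≈ 0.035577
Gain = 20 log₁₀(0.035577) ≈ -28.98 dB
∠G = 174.79° − 249.01° = -74.22°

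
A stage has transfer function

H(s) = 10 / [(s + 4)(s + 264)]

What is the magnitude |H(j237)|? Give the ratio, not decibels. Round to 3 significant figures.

At s = jω = j237:
pole (s+4): 4 + j237 → |·| = √(4²+237²) = √56185 ≈ 237.03, ∠ = arctan(237/4) ≈ 89.03°
pole (s+264): 264 + j237 → |·| = √(264²+237²) = √125865 ≈ 354.77, ∠ = arctan(237/264) ≈ 41.92°
|H| = 10 / 84091 ≈ 0.00011892

0.000119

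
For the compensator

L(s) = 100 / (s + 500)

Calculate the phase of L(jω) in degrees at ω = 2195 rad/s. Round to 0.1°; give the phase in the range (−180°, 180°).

-77.2°

Substitute s = j2195:
Numerator: 100 = 100 + j0
Denominator: (j2195) + 500 = 500 + j2195
|N| = √(100² + 0²) ≈ 100, ∠N ≈ 0.00°
|D| = √(500² + 2195²) ≈ 2251.2, ∠D ≈ 77.17°
∠L = 0.00° − 77.17° = -77.17°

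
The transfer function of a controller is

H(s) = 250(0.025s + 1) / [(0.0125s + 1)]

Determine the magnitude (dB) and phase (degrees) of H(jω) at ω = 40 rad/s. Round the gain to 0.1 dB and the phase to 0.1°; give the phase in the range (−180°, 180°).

At ω = 40 rad/s:
zero (1 + j40·0.025) = 1 + j1 → |·| ≈ 1.4142, ∠ ≈ 45.00°
pole (1 + j40·0.0125) = 1 + j0.5 → |·| ≈ 1.118, ∠ ≈ 26.57°
|H| = 250 · 1.4142 / (1.118) ≈ 316.23
Gain = 20 log₁₀(316.23) ≈ 50.00 dB
∠H = (45.00°) − (26.57°) = 18.43°

50.0 dB, 18.4°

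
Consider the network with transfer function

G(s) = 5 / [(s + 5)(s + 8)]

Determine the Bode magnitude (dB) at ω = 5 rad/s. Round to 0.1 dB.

-22.5 dB

At s = jω = j5:
pole (s+5): 5 + j5 → |·| = √(5²+5²) = √50 ≈ 7.0711, ∠ = arctan(5/5) ≈ 45.00°
pole (s+8): 8 + j5 → |·| = √(8²+5²) = √89 ≈ 9.434, ∠ = arctan(5/8) ≈ 32.01°
|G| = 5 / 66.709 ≈ 0.074952
Gain = 20 log₁₀(0.074952) ≈ -22.50 dB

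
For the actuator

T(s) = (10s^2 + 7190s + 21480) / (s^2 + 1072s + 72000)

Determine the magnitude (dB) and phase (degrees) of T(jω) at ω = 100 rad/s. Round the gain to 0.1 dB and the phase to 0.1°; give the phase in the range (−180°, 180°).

Substitute s = j100:
Numerator: 10(j100)^2 + 7190(j100) + 21480 = -78520 + j719000
Denominator: (j100)^2 + 1072(j100) + 72000 = 62000 + j107200
|N| = √(78520² + 719000²) ≈ 7.2327e+05, ∠N ≈ 96.23°
|D| = √(62000² + 107200²) ≈ 1.2384e+05, ∠D ≈ 59.96°
|T| = 7.2327e+05 / 1.2384e+05 ≈ 5.8404
Gain = 20 log₁₀(5.8404) ≈ 15.33 dB
∠T = 96.23° − 59.96° = 36.27°

15.3 dB, 36.3°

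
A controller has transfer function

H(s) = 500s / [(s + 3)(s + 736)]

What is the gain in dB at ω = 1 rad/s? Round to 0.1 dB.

At s = jω = j1:
zero at origin: s = j1 → |·| = 1, ∠ = 90.00°
pole (s+3): 3 + j1 → |·| = √(3²+1²) = √10 ≈ 3.1623, ∠ = arctan(1/3) ≈ 18.43°
pole (s+736): 736 + j1 → |·| = √(736²+1²) = √541697 ≈ 736, ∠ = arctan(1/736) ≈ 0.08°
|H| = 500 · 1 / 2327.5 ≈ 0.21482
Gain = 20 log₁₀(0.21482) ≈ -13.36 dB

-13.4 dB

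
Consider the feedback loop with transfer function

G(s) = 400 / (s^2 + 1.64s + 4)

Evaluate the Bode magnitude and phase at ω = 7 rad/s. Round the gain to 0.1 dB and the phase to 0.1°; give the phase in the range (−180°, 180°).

At s = jω = j7:
quadratic: (j7)² + 1.64·j7 + 4 = -45 + j11.48 → |·| ≈ 46.441, ∠ ≈ 165.69°
|G| = 400 / 46.441 ≈ 8.6131
Gain = 20 log₁₀(8.6131) ≈ 18.70 dB
∠G = 0.00° − 165.69° = -165.69°

18.7 dB, -165.7°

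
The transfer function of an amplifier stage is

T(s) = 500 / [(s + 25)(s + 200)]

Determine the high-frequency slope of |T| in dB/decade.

Each pole contributes −20 dB/decade at high frequency; each zero contributes +20 dB/decade.
Net: 0 zero(s) − 2 pole(s) → -40 dB/decade.

-40 dB/decade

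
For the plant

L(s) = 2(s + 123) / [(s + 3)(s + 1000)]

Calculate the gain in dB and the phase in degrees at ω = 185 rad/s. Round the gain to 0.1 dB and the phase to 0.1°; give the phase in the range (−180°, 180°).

At s = jω = j185:
zero (s+123): 123 + j185 → |·| = √(123²+185²) = √49354 ≈ 222.16, ∠ = arctan(185/123) ≈ 56.38°
pole (s+3): 3 + j185 → |·| = √(3²+185²) = √34234 ≈ 185.02, ∠ = arctan(185/3) ≈ 89.07°
pole (s+1000): 1000 + j185 → |·| = √(1000²+185²) = √1034225 ≈ 1017, ∠ = arctan(185/1000) ≈ 10.48°
|L| = 2 · 222.16 / 1.8817e+05 ≈ 0.0023613
Gain = 20 log₁₀(0.0023613) ≈ -52.54 dB
∠L = 56.38° − 99.55° = -43.17°

-52.5 dB, -43.2°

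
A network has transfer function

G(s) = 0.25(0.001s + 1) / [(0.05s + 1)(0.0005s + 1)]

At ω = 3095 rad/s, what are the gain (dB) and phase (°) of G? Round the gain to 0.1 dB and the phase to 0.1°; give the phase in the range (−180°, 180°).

At ω = 3095 rad/s:
zero (1 + j3095·0.001) = 1 + j3.095 → |·| ≈ 3.2525, ∠ ≈ 72.09°
pole (1 + j3095·0.05) = 1 + j154.75 → |·| ≈ 154.75, ∠ ≈ 89.63°
pole (1 + j3095·0.0005) = 1 + j1.5475 → |·| ≈ 1.8425, ∠ ≈ 57.13°
|G| = 0.25 · 3.2525 / (154.75 · 1.8425) ≈ 0.0028518
Gain = 20 log₁₀(0.0028518) ≈ -50.90 dB
∠G = (72.09°) − (89.63° + 57.13°) = -74.67°

-50.9 dB, -74.7°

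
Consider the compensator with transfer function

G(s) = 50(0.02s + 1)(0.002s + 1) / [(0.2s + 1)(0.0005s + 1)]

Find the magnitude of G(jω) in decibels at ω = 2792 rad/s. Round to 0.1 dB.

At ω = 2792 rad/s:
zero (1 + j2792·0.02) = 1 + j55.84 → |·| ≈ 55.849, ∠ ≈ 88.97°
zero (1 + j2792·0.002) = 1 + j5.584 → |·| ≈ 5.6728, ∠ ≈ 79.85°
pole (1 + j2792·0.2) = 1 + j558.4 → |·| ≈ 558.4, ∠ ≈ 89.90°
pole (1 + j2792·0.0005) = 1 + j1.396 → |·| ≈ 1.7172, ∠ ≈ 54.38°
|G| = 50 · 55.849 · 5.6728 / (558.4 · 1.7172) ≈ 16.52
Gain = 20 log₁₀(16.52) ≈ 24.36 dB

24.4 dB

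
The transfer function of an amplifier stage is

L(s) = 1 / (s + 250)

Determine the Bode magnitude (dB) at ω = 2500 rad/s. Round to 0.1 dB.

-68.0 dB

Substitute s = j2500:
Numerator: 1 = 1 + j0
Denominator: (j2500) + 250 = 250 + j2500
|N| = √(1² + 0²) ≈ 1, ∠N ≈ 0.00°
|D| = √(250² + 2500²) ≈ 2512.5, ∠D ≈ 84.29°
|L| = 1 / 2512.5 ≈ 0.00039801
Gain = 20 log₁₀(0.00039801) ≈ -68.00 dB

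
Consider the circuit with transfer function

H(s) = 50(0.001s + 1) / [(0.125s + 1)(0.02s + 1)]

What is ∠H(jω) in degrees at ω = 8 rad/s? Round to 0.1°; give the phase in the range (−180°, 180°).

-53.6°

At ω = 8 rad/s:
zero (1 + j8·0.001) = 1 + j0.008 → |·| ≈ 1, ∠ ≈ 0.46°
pole (1 + j8·0.125) = 1 + j1 → |·| ≈ 1.4142, ∠ ≈ 45.00°
pole (1 + j8·0.02) = 1 + j0.16 → |·| ≈ 1.0127, ∠ ≈ 9.09°
∠H = (0.46°) − (45.00° + 9.09°) = -53.63°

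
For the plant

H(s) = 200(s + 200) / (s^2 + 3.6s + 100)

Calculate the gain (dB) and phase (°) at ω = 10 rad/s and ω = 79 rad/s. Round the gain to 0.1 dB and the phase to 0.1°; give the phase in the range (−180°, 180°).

ω = 10: 60.9 dB, -87.1°; ω = 79: 16.9 dB, -155.8°

At s = jω = j10:
zero (s+200): 200 + j10 → |·| = √(200²+10²) = √40100 ≈ 200.25, ∠ = arctan(10/200) ≈ 2.86°
quadratic: (j10)² + 3.6·j10 + 100 = 0 + j36 → |·| ≈ 36, ∠ ≈ 90.00°
|H| = 200 · 200.25 / 36 ≈ 1112.5
Gain = 20 log₁₀(1112.5) ≈ 60.93 dB
∠H = 2.86° − 90.00° = -87.14°

At s = jω = j79:
zero (s+200): 200 + j79 → |·| = √(200²+79²) = √46241 ≈ 215.04, ∠ = arctan(79/200) ≈ 21.55°
quadratic: (j79)² + 3.6·j79 + 100 = -6141 + j284.4 → |·| ≈ 6147.6, ∠ ≈ 177.35°
|H| = 200 · 215.04 / 6147.6 ≈ 6.9959
Gain = 20 log₁₀(6.9959) ≈ 16.90 dB
∠H = 21.55° − 177.35° = -155.80°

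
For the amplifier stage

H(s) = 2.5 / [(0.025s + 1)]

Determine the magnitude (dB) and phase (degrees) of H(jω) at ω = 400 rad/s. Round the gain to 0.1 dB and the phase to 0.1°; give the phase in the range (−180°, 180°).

At ω = 400 rad/s:
pole (1 + j400·0.025) = 1 + j10 → |·| ≈ 10.05, ∠ ≈ 84.29°
|H| = 2.5 · 1 / (10.05) ≈ 0.24876
Gain = 20 log₁₀(0.24876) ≈ -12.08 dB
∠H = (0°) − (84.29°) = -84.29°

-12.1 dB, -84.3°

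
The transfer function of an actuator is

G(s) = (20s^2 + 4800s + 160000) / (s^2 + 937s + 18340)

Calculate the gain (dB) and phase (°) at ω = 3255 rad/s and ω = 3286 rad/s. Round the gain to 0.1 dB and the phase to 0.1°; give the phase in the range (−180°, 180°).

ω = 3255: 25.7 dB, 11.9°; ω = 3286: 25.7 dB, 11.8°

Substitute s = j3255:
Numerator: 20(j3255)^2 + 4800(j3255) + 160000 = -211740500 + j15624000
Denominator: (j3255)^2 + 937(j3255) + 18340 = -10576685 + j3049935
|N| = √(211740500² + 15624000²) ≈ 2.1232e+08, ∠N ≈ 175.78°
|D| = √(10576685² + 3049935²) ≈ 1.1008e+07, ∠D ≈ 163.91°
|G| = 2.1232e+08 / 1.1008e+07 ≈ 19.288
Gain = 20 log₁₀(19.288) ≈ 25.71 dB
∠G = 175.78° − 163.91° = 11.87°

Substitute s = j3286:
Numerator: 20(j3286)^2 + 4800(j3286) + 160000 = -215795920 + j15772800
Denominator: (j3286)^2 + 937(j3286) + 18340 = -10779456 + j3078982
|N| = √(215795920² + 15772800²) ≈ 2.1637e+08, ∠N ≈ 175.82°
|D| = √(10779456² + 3078982²) ≈ 1.1211e+07, ∠D ≈ 164.06°
|G| = 2.1637e+08 / 1.1211e+07 ≈ 19.3
Gain = 20 log₁₀(19.3) ≈ 25.71 dB
∠G = 175.82° − 164.06° = 11.76°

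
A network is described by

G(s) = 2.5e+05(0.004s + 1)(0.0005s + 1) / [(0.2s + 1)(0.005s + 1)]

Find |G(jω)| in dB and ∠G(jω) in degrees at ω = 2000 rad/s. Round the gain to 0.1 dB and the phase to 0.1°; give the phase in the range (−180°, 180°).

At ω = 2000 rad/s:
zero (1 + j2000·0.004) = 1 + j8 → |·| ≈ 8.0623, ∠ ≈ 82.87°
zero (1 + j2000·0.0005) = 1 + j1 → |·| ≈ 1.4142, ∠ ≈ 45.00°
pole (1 + j2000·0.2) = 1 + j400 → |·| ≈ 400, ∠ ≈ 89.86°
pole (1 + j2000·0.005) = 1 + j10 → |·| ≈ 10.05, ∠ ≈ 84.29°
|G| = 2.5e+05 · 8.0623 · 1.4142 / (400 · 10.05) ≈ 709.06
Gain = 20 log₁₀(709.06) ≈ 57.01 dB
∠G = (82.87° + 45.00°) − (89.86° + 84.29°) = -46.28°

57.0 dB, -46.3°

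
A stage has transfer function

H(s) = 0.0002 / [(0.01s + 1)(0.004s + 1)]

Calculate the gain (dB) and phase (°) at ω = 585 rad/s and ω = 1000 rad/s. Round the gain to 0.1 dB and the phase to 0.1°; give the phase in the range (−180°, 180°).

ω = 585: -97.6 dB, -147.2°; ω = 1000: -106.3 dB, -160.3°

At ω = 585 rad/s:
pole (1 + j585·0.01) = 1 + j5.85 → |·| ≈ 5.9349, ∠ ≈ 80.30°
pole (1 + j585·0.004) = 1 + j2.34 → |·| ≈ 2.5447, ∠ ≈ 66.86°
|H| = 0.0002 · 1 / (5.9349 · 2.5447) ≈ 1.3243e-05
Gain = 20 log₁₀(1.3243e-05) ≈ -97.56 dB
∠H = (0°) − (80.30° + 66.86°) = -147.16°

At ω = 1000 rad/s:
pole (1 + j1000·0.01) = 1 + j10 → |·| ≈ 10.05, ∠ ≈ 84.29°
pole (1 + j1000·0.004) = 1 + j4 → |·| ≈ 4.1231, ∠ ≈ 75.96°
|H| = 0.0002 · 1 / (10.05 · 4.1231) ≈ 4.8266e-06
Gain = 20 log₁₀(4.8266e-06) ≈ -106.33 dB
∠H = (0°) − (84.29° + 75.96°) = -160.25°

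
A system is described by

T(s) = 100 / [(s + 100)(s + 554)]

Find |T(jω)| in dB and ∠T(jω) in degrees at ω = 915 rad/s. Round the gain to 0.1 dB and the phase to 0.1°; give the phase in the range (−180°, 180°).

-79.9 dB, -142.6°

At s = jω = j915:
pole (s+100): 100 + j915 → |·| = √(100²+915²) = √847225 ≈ 920.45, ∠ = arctan(915/100) ≈ 83.76°
pole (s+554): 554 + j915 → |·| = √(554²+915²) = √1144141 ≈ 1069.6, ∠ = arctan(915/554) ≈ 58.81°
|T| = 100 / 9.8451e+05 ≈ 0.00010157
Gain = 20 log₁₀(0.00010157) ≈ -79.86 dB
∠T = 0.00° − 142.57° = -142.57°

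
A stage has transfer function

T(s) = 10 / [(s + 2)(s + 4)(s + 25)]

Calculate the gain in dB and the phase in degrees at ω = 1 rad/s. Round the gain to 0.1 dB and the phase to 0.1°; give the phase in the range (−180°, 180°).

At s = jω = j1:
pole (s+2): 2 + j1 → |·| = √(2²+1²) = √5 ≈ 2.2361, ∠ = arctan(1/2) ≈ 26.57°
pole (s+4): 4 + j1 → |·| = √(4²+1²) = √17 ≈ 4.1231, ∠ = arctan(1/4) ≈ 14.04°
pole (s+25): 25 + j1 → |·| = √(25²+1²) = √626 ≈ 25.02, ∠ = arctan(1/25) ≈ 2.29°
|T| = 10 / 230.68 ≈ 0.04335
Gain = 20 log₁₀(0.04335) ≈ -27.26 dB
∠T = 0.00° − 42.90° = -42.90°

-27.3 dB, -42.9°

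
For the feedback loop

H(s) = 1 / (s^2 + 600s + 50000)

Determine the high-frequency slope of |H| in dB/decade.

-40 dB/decade

Each pole contributes −20 dB/decade at high frequency; each zero contributes +20 dB/decade.
Net: 0 zero(s) − 2 pole(s) → -40 dB/decade.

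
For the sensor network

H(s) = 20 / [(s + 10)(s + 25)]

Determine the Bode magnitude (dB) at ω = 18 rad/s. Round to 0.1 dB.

At s = jω = j18:
pole (s+10): 10 + j18 → |·| = √(10²+18²) = √424 ≈ 20.591, ∠ = arctan(18/10) ≈ 60.95°
pole (s+25): 25 + j18 → |·| = √(25²+18²) = √949 ≈ 30.806, ∠ = arctan(18/25) ≈ 35.75°
|H| = 20 / 634.33 ≈ 0.031529
Gain = 20 log₁₀(0.031529) ≈ -30.03 dB

-30.0 dB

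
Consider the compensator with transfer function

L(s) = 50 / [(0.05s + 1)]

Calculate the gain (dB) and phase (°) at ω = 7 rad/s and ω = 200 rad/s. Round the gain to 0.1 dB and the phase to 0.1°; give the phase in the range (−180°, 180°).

At ω = 7 rad/s:
pole (1 + j7·0.05) = 1 + j0.35 → |·| ≈ 1.0595, ∠ ≈ 19.29°
|L| = 50 · 1 / (1.0595) ≈ 47.192
Gain = 20 log₁₀(47.192) ≈ 33.48 dB
∠L = (0°) − (19.29°) = -19.29°

At ω = 200 rad/s:
pole (1 + j200·0.05) = 1 + j10 → |·| ≈ 10.05, ∠ ≈ 84.29°
|L| = 50 · 1 / (10.05) ≈ 4.9751
Gain = 20 log₁₀(4.9751) ≈ 13.94 dB
∠L = (0°) − (84.29°) = -84.29°

ω = 7: 33.5 dB, -19.3°; ω = 200: 13.9 dB, -84.3°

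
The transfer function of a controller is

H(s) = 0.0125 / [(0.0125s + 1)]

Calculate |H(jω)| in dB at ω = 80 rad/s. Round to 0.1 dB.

At ω = 80 rad/s:
pole (1 + j80·0.0125) = 1 + j1 → |·| ≈ 1.4142, ∠ ≈ 45.00°
|H| = 0.0125 · 1 / (1.4142) ≈ 0.0088389
Gain = 20 log₁₀(0.0088389) ≈ -41.07 dB

-41.1 dB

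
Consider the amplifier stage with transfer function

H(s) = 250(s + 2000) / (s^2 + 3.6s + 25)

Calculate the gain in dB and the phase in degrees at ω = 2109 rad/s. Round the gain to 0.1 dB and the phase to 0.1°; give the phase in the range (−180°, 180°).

-15.7 dB, -133.4°

At s = jω = j2109:
zero (s+2000): 2000 + j2109 → |·| = √(2000²+2109²) = √8447881 ≈ 2906.5, ∠ = arctan(2109/2000) ≈ 46.52°
quadratic: (j2109)² + 3.6·j2109 + 25 = -4447856 + j7592.4 → |·| ≈ 4.4479e+06, ∠ ≈ 179.90°
|H| = 250 · 2906.5 / 4.4479e+06 ≈ 0.16336
Gain = 20 log₁₀(0.16336) ≈ -15.74 dB
∠H = 46.52° − 179.90° = -133.38°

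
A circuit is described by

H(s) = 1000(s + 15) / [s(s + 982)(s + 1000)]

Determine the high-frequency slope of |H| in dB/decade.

Each pole contributes −20 dB/decade at high frequency; each zero contributes +20 dB/decade.
Net: 1 zero(s) − 3 pole(s) → -40 dB/decade.

-40 dB/decade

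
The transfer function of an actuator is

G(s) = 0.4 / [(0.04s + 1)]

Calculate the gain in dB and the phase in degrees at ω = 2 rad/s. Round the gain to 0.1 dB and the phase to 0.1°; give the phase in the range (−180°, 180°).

At ω = 2 rad/s:
pole (1 + j2·0.04) = 1 + j0.08 → |·| ≈ 1.0032, ∠ ≈ 4.57°
|G| = 0.4 · 1 / (1.0032) ≈ 0.39872
Gain = 20 log₁₀(0.39872) ≈ -7.99 dB
∠G = (0°) − (4.57°) = -4.57°

-8.0 dB, -4.6°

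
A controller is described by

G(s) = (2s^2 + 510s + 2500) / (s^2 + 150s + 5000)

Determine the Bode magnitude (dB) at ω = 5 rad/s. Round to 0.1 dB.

-3.1 dB

Substitute s = j5:
Numerator: 2(j5)^2 + 510(j5) + 2500 = 2450 + j2550
Denominator: (j5)^2 + 150(j5) + 5000 = 4975 + j750
|N| = √(2450² + 2550²) ≈ 3536.2, ∠N ≈ 46.15°
|D| = √(4975² + 750²) ≈ 5031.2, ∠D ≈ 8.57°
|G| = 3536.2 / 5031.2 ≈ 0.70285
Gain = 20 log₁₀(0.70285) ≈ -3.06 dB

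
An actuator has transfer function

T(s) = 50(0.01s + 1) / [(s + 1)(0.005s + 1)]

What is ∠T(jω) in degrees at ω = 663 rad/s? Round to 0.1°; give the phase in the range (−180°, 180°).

At ω = 663 rad/s:
zero (1 + j663·0.01) = 1 + j6.63 → |·| ≈ 6.705, ∠ ≈ 81.42°
pole (1 + j663·1) = 1 + j663 → |·| ≈ 663, ∠ ≈ 89.91°
pole (1 + j663·0.005) = 1 + j3.315 → |·| ≈ 3.4625, ∠ ≈ 73.21°
∠T = (81.42°) − (89.91° + 73.21°) = -81.70°

-81.7°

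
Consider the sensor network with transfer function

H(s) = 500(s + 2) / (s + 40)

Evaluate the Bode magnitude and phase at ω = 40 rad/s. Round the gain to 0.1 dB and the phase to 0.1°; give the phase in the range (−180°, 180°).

At s = jω = j40:
zero (s+2): 2 + j40 → |·| = √(2²+40²) = √1604 ≈ 40.05, ∠ = arctan(40/2) ≈ 87.14°
pole (s+40): 40 + j40 → |·| = √(40²+40²) = √3200 ≈ 56.569, ∠ = arctan(40/40) ≈ 45.00°
|H| = 500 · 40.05 / 56.569 ≈ 353.99
Gain = 20 log₁₀(353.99) ≈ 50.98 dB
∠H = 87.14° − 45.00° = 42.14°

51.0 dB, 42.1°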